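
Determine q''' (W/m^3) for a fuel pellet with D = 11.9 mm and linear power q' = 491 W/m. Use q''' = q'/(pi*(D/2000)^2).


r = D / 2 / 1000 = 11.9 / 2 / 1000 = 0.00595 m
q''' = q' / (pi * r^2)
q''' = 491 / (pi * 0.00595^2)
q''' = 4.4147e+06 W/m^3

4.4147e+06


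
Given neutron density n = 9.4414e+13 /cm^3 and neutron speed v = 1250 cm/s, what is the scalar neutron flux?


phi = n * v
phi = 9.4414e+13 * 1250
phi = 1.1802e+17 /cm^2/s

1.1802e+17


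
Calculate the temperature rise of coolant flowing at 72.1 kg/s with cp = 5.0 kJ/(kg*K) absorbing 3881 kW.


dT = Q / (m_dot * cp)
dT = 3881 / (72.1 * 5.0)
dT = 10.766 C

10.766


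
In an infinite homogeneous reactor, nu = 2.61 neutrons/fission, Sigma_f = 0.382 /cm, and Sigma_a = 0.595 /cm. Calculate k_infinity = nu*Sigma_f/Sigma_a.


k_inf = nu * Sigma_f / Sigma_a
k_inf = 2.61 * 0.382 / 0.595
k_inf = 1.6757

1.6757


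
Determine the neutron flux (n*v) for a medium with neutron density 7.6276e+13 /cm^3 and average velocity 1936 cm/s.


phi = n * v
phi = 7.6276e+13 * 1936
phi = 1.4767e+17 /cm^2/s

1.4767e+17


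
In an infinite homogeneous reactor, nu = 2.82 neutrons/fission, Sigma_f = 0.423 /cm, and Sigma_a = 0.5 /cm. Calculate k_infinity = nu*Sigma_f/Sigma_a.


k_inf = nu * Sigma_f / Sigma_a
k_inf = 2.82 * 0.423 / 0.5
k_inf = 2.3857

2.3857


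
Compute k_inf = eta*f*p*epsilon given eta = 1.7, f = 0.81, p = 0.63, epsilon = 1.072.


k_inf = eta * f * p * epsilon
k_inf = 1.7 * 0.81 * 0.63 * 1.072
k_inf = 0.92997

0.92997


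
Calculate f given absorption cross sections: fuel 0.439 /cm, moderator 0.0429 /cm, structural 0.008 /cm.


f = Sigma_a_fuel / (Sigma_a_fuel + Sigma_a_mod + Sigma_a_other)
f = 0.439 / (0.439 + 0.0429 + 0.008)
f = 0.89610

0.89610


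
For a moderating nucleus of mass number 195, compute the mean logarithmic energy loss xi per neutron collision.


xi = 1 + (A-1)^2/(2A) * ln((A-1)/(A+1))
xi = 1 + (195-1)^2/(2*195) * ln((195-1)/(195 +1))
xi = 0.010221

0.010221


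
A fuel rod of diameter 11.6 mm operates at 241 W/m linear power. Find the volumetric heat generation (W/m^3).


r = D / 2 / 1000 = 11.6 / 2 / 1000 = 0.0058 m
q''' = q' / (pi * r^2)
q''' = 241 / (pi * 0.0058^2)
q''' = 2.2804e+06 W/m^3

2.2804e+06


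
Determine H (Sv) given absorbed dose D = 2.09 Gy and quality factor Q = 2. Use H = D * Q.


H = D * Q
H = 2.09 * 2
H = 4.1800 Sv

4.1800


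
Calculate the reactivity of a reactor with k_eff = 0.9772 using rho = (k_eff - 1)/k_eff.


rho = (k_eff - 1) / k_eff
rho = (0.9772 - 1) / 0.9772
rho = -0.023332

-0.023332


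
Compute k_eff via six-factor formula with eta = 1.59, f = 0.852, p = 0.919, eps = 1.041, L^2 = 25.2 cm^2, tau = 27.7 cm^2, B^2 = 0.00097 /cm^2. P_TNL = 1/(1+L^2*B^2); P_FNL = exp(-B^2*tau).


k_inf = eta*f*p*eps = 1.59*0.852*0.919*1.041 = 1.295994
P_TNL = 1/(1 + L^2*B^2) = 1/(1 + 25.2*0.00097) = 0.9761393
P_FNL = exp(-B^2*tau) = exp(-0.00097*27.7) = 0.9734888
k_eff = k_inf * P_TNL * P_FNL = 1.295994 * 0.9761393 * 0.9734888
k_eff = 1.2315

1.2315


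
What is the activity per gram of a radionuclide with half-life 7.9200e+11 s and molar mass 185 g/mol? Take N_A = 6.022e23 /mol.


lambda = ln(2) / t_half = ln(2) / 7.9200e+11 = 8.751858e-13 /s
SA = lambda * N_A / M
SA = 8.751858e-13 * 6.022e23 / 185
SA = 2.8488e+09 Bq/g

2.8488e+09


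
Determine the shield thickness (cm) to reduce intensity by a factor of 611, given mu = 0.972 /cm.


x = ln(factor) / mu
x = ln(611) / 0.972
x = 6.5999 cm

6.5999


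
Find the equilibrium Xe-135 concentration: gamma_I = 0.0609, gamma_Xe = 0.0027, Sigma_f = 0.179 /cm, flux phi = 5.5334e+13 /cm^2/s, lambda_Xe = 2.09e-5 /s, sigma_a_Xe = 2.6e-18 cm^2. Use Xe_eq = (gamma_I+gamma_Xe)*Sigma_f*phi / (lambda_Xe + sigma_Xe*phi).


Xe_eq = (gamma_I + gamma_Xe) * Sigma_f * phi / (lambda_Xe + sigma_Xe * phi)
Numerator = (0.0609 + 0.0027) * 0.179 * 5.5334e+13 = 6.299444e+11
Denominator = 2.09e-5 + 2.6e-18 * 5.5334e+13 = 1.647684e-04
Xe_eq = 6.299444e+11 / 1.647684e-04 = 3.8232e+15 /cm^3

3.8232e+15


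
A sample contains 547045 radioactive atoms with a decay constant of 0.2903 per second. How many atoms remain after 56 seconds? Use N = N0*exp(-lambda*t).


N = N0 * exp(-lambda * t)
N = 547045 * exp(-0.2903 * 56)
N = 0.047619

0.047619


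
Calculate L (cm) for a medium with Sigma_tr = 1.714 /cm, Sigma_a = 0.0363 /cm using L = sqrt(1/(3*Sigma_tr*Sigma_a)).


D = 1 / (3 * Sigma_tr) = 1 / (3 * 1.714) = 0.1944769 cm
L = sqrt(D / Sigma_a)
L = sqrt(0.1944769 / 0.0363)
L = 2.3146 cm

2.3146


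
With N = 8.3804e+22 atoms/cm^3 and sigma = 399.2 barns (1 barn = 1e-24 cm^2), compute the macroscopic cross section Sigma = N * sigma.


Sigma = N * sigma_barns * 1e-24
Sigma = 8.3804e+22 * 399.2 * 1e-24
Sigma = 33.455 /cm

33.455


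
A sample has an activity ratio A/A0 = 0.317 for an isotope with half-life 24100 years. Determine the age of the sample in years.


lambda = ln(2) / t_half = ln(2) / 24100 = 2.876129e-05 /yr
t = -ln(A/A0) / lambda
t = -ln(0.317) / 2.876129e-05
t = 39944 yr

39944


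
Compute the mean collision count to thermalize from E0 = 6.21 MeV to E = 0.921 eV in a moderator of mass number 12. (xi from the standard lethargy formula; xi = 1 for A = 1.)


xi = 1 + (A-1)^2/(2A)*ln((A-1)/(A+1)) = 0.1577690 (for A = 12)
n = ln(E0/E) / xi
n = ln(6.21e6 / 0.921) / 0.1577690
n = ln(6.742671e+06) / 0.1577690 = 99.664

99.664


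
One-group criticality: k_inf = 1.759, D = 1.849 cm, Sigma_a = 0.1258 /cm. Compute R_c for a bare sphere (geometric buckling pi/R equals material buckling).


L^2 = D / Sigma_a = 1.849 / 0.1258 = 14.69793 cm^2
B_m^2 = (k_inf - 1) / L^2 = (1.759 - 1) / 14.69793 = 0.05163992 /cm^2
For a bare sphere: B_g = pi/R, so R_c = pi / sqrt(B_m^2)
R_c = pi / sqrt(0.05163992) = 13.825 cm

13.825


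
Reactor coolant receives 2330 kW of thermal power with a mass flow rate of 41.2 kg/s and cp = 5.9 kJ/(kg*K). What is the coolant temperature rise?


dT = Q / (m_dot * cp)
dT = 2330 / (41.2 * 5.9)
dT = 9.5853 C

9.5853


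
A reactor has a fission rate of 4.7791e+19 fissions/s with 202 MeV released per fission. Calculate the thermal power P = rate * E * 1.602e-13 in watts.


P = fission_rate * E_MeV * 1.602e-13
P = 4.7791e+19 * 202 * 1.602e-13
P = 1.5465e+09 W

1.5465e+09


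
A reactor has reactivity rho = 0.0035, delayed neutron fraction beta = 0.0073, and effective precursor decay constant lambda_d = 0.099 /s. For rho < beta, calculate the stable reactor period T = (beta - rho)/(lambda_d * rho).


T = (beta - rho) / (lambda_d * rho)
T = (0.0073 - 0.0035) / (0.099 * 0.0035)
T = 10.967 s

10.967


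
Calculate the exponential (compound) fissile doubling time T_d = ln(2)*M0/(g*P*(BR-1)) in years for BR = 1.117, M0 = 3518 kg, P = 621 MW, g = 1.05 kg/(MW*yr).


Breeding gain G = BR - 1 = 1.117 - 1 = 0.117
Fissile production rate = g * P * G = 1.05 * 621 * 0.117 = 76.28985 kg/yr
T_d = ln(2) * M0 / (g * P * G)
T_d = ln(2) * 3518 / 76.28985 = 31.964 yr

31.964


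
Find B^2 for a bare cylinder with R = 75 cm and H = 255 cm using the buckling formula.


B^2 = (2.405/R)^2 + (pi/H)^2
B^2 = (2.405/75)^2 + (pi/255)^2
B^2 = 0.0011801 /cm^2

0.0011801


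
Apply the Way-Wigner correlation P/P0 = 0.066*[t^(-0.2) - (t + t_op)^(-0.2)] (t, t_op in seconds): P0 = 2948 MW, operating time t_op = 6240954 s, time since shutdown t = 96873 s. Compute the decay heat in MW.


P/P0 = 0.066 * [t^(-0.2) - (t + t_op)^(-0.2)]
P/P0 = 0.066 * [96873^(-0.2) - (96873 + 6240954)^(-0.2)]
P/P0 = 0.066 * [0.1006374 - 0.04361259] = 0.003763637
P = 2948 * 0.003763637 = 11.095 MW

11.095


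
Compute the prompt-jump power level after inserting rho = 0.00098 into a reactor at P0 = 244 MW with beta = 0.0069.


P1/P0 = beta / (beta - rho)
P1/P0 = 0.0069 / (0.0069 - 0.00098) = 1.165541
P1 = 244 * 1.165541 = 284.39 MW

284.39


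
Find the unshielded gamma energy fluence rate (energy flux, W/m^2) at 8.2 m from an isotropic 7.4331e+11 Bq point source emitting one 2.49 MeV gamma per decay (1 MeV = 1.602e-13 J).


psi = A * E * 1.602e-13 / (4*pi*r^2)
psi = 7.4331e+11 * 2.49 * 1.602e-13 / (4*pi*8.2^2)
psi = 3.5091e-04 W/m^2

3.5091e-04


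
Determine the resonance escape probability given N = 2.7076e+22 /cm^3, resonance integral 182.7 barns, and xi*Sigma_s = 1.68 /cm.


p = exp(-N * I * 1e-24 / (xi*Sigma_s))
p = exp(-2.7076e+22 * 182.7 * 1e-24 / 1.68)
p = 0.052628

0.052628


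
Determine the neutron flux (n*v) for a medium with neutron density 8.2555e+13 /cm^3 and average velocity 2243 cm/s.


phi = n * v
phi = 8.2555e+13 * 2243
phi = 1.8517e+17 /cm^2/s

1.8517e+17


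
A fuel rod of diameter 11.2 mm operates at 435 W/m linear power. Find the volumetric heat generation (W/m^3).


r = D / 2 / 1000 = 11.2 / 2 / 1000 = 0.0056 m
q''' = q' / (pi * r^2)
q''' = 435 / (pi * 0.0056^2)
q''' = 4.4153e+06 W/m^3

4.4153e+06


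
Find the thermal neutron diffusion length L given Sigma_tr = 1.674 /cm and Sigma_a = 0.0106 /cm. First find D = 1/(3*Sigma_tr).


D = 1 / (3 * Sigma_tr) = 1 / (3 * 1.674) = 0.1991239 cm
L = sqrt(D / Sigma_a)
L = sqrt(0.1991239 / 0.0106)
L = 4.3342 cm

4.3342


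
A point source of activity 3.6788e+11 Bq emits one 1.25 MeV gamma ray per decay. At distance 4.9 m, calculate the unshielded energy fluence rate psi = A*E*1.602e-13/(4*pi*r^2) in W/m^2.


psi = A * E * 1.602e-13 / (4*pi*r^2)
psi = 3.6788e+11 * 1.25 * 1.602e-13 / (4*pi*4.9^2)
psi = 2.4416e-04 W/m^2

2.4416e-04


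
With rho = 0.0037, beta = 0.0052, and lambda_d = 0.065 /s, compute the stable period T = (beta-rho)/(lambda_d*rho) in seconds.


T = (beta - rho) / (lambda_d * rho)
T = (0.0052 - 0.0037) / (0.065 * 0.0037)
T = 6.2370 s

6.2370


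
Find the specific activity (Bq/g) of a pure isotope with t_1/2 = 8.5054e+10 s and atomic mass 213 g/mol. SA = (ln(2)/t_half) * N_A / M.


lambda = ln(2) / t_half = ln(2) / 8.5054e+10 = 8.149495e-12 /s
SA = lambda * N_A / M
SA = 8.149495e-12 * 6.022e23 / 213
SA = 2.3040e+10 Bq/g

2.3040e+10


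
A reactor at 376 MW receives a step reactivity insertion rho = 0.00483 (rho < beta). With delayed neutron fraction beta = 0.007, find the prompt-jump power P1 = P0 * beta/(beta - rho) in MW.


P1/P0 = beta / (beta - rho)
P1/P0 = 0.007 / (0.007 - 0.00483) = 3.225806
P1 = 376 * 3.225806 = 1212.9 MW

1212.9


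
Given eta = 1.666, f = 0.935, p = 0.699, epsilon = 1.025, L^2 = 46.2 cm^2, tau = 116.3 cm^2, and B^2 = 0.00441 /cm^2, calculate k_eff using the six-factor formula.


k_inf = eta*f*p*eps = 1.666*0.935*0.699*1.025 = 1.116060
P_TNL = 1/(1 + L^2*B^2) = 1/(1 + 46.2*0.00441) = 0.8307428
P_FNL = exp(-B^2*tau) = exp(-0.00441*116.3) = 0.5987668
k_eff = k_inf * P_TNL * P_FNL = 1.116060 * 0.8307428 * 0.5987668
k_eff = 0.55515

0.55515


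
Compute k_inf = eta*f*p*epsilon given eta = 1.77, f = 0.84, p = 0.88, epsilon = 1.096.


k_inf = eta * f * p * epsilon
k_inf = 1.77 * 0.84 * 0.88 * 1.096
k_inf = 1.4340

1.4340


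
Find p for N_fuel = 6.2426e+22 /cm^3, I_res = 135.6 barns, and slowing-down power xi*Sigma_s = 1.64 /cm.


p = exp(-N * I * 1e-24 / (xi*Sigma_s))
p = exp(-6.2426e+22 * 135.6 * 1e-24 / 1.64)
p = 0.0057327

0.0057327


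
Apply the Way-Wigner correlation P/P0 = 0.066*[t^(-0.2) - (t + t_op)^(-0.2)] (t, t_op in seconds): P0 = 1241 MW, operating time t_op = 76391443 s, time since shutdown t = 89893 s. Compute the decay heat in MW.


P/P0 = 0.066 * [t^(-0.2) - (t + t_op)^(-0.2)]
P/P0 = 0.066 * [89893^(-0.2) - (89893 + 76391443)^(-0.2)]
P/P0 = 0.066 * [0.1021539 - 0.02650263] = 0.004992984
P = 1241 * 0.004992984 = 6.1963 MW

6.1963


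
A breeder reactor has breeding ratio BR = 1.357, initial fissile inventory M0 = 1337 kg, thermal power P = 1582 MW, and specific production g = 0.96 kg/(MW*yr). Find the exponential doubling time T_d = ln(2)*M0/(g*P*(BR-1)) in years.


Breeding gain G = BR - 1 = 1.357 - 1 = 0.357
Fissile production rate = g * P * G = 0.96 * 1582 * 0.357 = 542.18304 kg/yr
T_d = ln(2) * M0 / (g * P * G)
T_d = ln(2) * 1337 / 542.18304 = 1.7093 yr

1.7093


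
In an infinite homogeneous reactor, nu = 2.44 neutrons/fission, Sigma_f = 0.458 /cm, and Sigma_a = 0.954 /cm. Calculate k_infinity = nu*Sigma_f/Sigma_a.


k_inf = nu * Sigma_f / Sigma_a
k_inf = 2.44 * 0.458 / 0.954
k_inf = 1.1714

1.1714


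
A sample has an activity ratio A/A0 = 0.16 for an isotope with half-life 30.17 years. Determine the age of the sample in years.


lambda = ln(2) / t_half = ln(2) / 30.17 = 0.02297472 /yr
t = -ln(A/A0) / lambda
t = -ln(0.16) / 0.02297472
t = 79.765 yr

79.765


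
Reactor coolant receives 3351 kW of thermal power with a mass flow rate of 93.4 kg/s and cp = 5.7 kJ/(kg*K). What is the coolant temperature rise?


dT = Q / (m_dot * cp)
dT = 3351 / (93.4 * 5.7)
dT = 6.2944 C

6.2944


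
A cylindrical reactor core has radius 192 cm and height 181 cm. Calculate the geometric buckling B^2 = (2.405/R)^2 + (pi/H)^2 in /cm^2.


B^2 = (2.405/R)^2 + (pi/H)^2
B^2 = (2.405/192)^2 + (pi/181)^2
B^2 = 4.5816e-04 /cm^2

4.5816e-04


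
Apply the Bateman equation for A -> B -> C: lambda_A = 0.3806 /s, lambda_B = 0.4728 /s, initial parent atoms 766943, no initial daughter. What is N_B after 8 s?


N_B(t) = lambda_A * N_A0 / (lambda_B - lambda_A) * [exp(-lambda_A*t) - exp(-lambda_B*t)]
exp(-0.3806*8) = 0.04760583; exp(-0.4728*8) = 0.02276798
N_B = 0.3806 * 766943 / (0.4728 - 0.3806) * (0.04760583 - 0.02276798)
N_B = 78635

78635


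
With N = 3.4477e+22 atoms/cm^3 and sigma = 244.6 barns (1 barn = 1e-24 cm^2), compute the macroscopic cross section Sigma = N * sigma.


Sigma = N * sigma_barns * 1e-24
Sigma = 3.4477e+22 * 244.6 * 1e-24
Sigma = 8.4331 /cm

8.4331


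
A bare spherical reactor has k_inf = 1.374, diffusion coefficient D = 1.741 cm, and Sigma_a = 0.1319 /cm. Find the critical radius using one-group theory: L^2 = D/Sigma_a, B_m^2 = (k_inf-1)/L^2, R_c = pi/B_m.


L^2 = D / Sigma_a = 1.741 / 0.1319 = 13.19939 cm^2
B_m^2 = (k_inf - 1) / L^2 = (1.374 - 1) / 13.19939 = 0.02833464 /cm^2
For a bare sphere: B_g = pi/R, so R_c = pi / sqrt(B_m^2)
R_c = pi / sqrt(0.02833464) = 18.663 cm

18.663


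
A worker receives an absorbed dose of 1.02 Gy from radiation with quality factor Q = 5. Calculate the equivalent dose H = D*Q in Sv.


H = D * Q
H = 1.02 * 5
H = 5.1000 Sv

5.1000


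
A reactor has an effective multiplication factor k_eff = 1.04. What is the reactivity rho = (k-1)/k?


rho = (k_eff - 1) / k_eff
rho = (1.04 - 1) / 1.04
rho = 0.038462

0.038462


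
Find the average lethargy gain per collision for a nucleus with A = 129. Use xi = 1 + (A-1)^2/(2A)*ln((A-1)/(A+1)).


xi = 1 + (A-1)^2/(2A) * ln((A-1)/(A+1))
xi = 1 + (129-1)^2/(2*129) * ln((129-1)/(129 +1))
xi = 0.015424

0.015424


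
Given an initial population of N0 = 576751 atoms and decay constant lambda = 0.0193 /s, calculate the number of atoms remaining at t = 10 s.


N = N0 * exp(-lambda * t)
N = 576751 * exp(-0.0193 * 10)
N = 475521

475521


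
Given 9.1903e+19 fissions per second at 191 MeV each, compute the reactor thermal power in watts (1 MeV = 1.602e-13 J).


P = fission_rate * E_MeV * 1.602e-13
P = 9.1903e+19 * 191 * 1.602e-13
P = 2.8121e+09 W

2.8121e+09


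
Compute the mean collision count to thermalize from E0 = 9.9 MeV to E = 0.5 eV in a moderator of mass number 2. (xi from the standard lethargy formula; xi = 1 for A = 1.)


xi = 1 + (A-1)^2/(2A)*ln((A-1)/(A+1)) = 0.7253469 (for A = 2)
n = ln(E0/E) / xi
n = ln(9.9e6 / 0.5) / 0.7253469
n = ln(1.980000e+07) / 0.7253469 = 23.163

23.163


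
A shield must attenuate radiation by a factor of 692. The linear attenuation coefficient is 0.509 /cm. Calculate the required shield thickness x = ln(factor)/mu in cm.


x = ln(factor) / mu
x = ln(692) / 0.509
x = 12.848 cm

12.848


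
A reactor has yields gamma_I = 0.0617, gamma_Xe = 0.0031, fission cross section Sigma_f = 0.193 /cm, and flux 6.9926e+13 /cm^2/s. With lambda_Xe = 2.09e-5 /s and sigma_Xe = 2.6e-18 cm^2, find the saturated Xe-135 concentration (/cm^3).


Xe_eq = (gamma_I + gamma_Xe) * Sigma_f * phi / (lambda_Xe + sigma_Xe * phi)
Numerator = (0.0617 + 0.0031) * 0.193 * 6.9926e+13 = 8.745225e+11
Denominator = 2.09e-5 + 2.6e-18 * 6.9926e+13 = 2.027076e-04
Xe_eq = 8.745225e+11 / 2.027076e-04 = 4.3142e+15 /cm^3

4.3142e+15


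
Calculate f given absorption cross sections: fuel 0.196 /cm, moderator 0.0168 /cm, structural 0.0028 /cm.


f = Sigma_a_fuel / (Sigma_a_fuel + Sigma_a_mod + Sigma_a_other)
f = 0.196 / (0.196 + 0.0168 + 0.0028)
f = 0.90909

0.90909


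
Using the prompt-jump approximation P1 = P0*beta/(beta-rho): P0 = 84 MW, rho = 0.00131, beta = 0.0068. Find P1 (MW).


P1/P0 = beta / (beta - rho)
P1/P0 = 0.0068 / (0.0068 - 0.00131) = 1.238616
P1 = 84 * 1.238616 = 104.04 MW

104.04


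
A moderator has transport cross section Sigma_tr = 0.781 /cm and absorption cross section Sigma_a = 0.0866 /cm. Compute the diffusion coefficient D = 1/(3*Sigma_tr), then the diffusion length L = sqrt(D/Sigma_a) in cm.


D = 1 / (3 * Sigma_tr) = 1 / (3 * 0.781) = 0.4268032 cm
L = sqrt(D / Sigma_a)
L = sqrt(0.4268032 / 0.0866)
L = 2.2200 cm

2.2200


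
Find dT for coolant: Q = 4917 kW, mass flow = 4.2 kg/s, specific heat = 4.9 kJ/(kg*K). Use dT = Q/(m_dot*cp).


dT = Q / (m_dot * cp)
dT = 4917 / (4.2 * 4.9)
dT = 238.92 C

238.92


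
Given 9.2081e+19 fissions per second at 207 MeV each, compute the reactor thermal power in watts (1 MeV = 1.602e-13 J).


P = fission_rate * E_MeV * 1.602e-13
P = 9.2081e+19 * 207 * 1.602e-13
P = 3.0535e+09 W

3.0535e+09


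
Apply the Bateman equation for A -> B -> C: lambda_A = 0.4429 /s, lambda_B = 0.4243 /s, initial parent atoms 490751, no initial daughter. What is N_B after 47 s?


N_B(t) = lambda_A * N_A0 / (lambda_B - lambda_A) * [exp(-lambda_A*t) - exp(-lambda_B*t)]
exp(-0.4429*47) = 9.111624e-10; exp(-0.4243*47) = 2.184017e-09
N_B = 0.4429 * 490751 / (0.4243 - 0.4429) * (9.111624e-10 - 2.184017e-09)
N_B = 0.014874

0.014874


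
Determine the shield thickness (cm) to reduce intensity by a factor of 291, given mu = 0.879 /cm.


x = ln(factor) / mu
x = ln(291) / 0.879
x = 6.4543 cm

6.4543


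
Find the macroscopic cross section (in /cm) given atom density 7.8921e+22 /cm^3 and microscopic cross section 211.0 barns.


Sigma = N * sigma_barns * 1e-24
Sigma = 7.8921e+22 * 211.0 * 1e-24
Sigma = 16.652 /cm

16.652


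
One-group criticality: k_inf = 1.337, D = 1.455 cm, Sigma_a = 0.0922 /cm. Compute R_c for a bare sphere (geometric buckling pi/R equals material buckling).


L^2 = D / Sigma_a = 1.455 / 0.0922 = 15.78091 cm^2
B_m^2 = (k_inf - 1) / L^2 = (1.337 - 1) / 15.78091 = 0.02135492 /cm^2
For a bare sphere: B_g = pi/R, so R_c = pi / sqrt(B_m^2)
R_c = pi / sqrt(0.02135492) = 21.498 cm

21.498


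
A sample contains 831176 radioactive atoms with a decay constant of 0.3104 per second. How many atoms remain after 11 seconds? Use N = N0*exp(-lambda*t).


N = N0 * exp(-lambda * t)
N = 831176 * exp(-0.3104 * 11)
N = 27342

27342


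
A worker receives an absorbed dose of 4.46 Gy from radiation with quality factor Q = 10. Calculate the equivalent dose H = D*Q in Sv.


H = D * Q
H = 4.46 * 10
H = 44.600 Sv

44.600


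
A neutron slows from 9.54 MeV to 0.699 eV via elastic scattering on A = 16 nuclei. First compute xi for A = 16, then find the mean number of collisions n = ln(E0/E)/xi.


xi = 1 + (A-1)^2/(2A)*ln((A-1)/(A+1)) = 0.1199467 (for A = 16)
n = ln(E0/E) / xi
n = ln(9.54e6 / 0.699) / 0.1199467
n = ln(1.364807e+07) / 0.1199467 = 136.97

136.97


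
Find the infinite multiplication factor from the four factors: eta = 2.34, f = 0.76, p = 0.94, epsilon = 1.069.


k_inf = eta * f * p * epsilon
k_inf = 2.34 * 0.76 * 0.94 * 1.069
k_inf = 1.7870

1.7870


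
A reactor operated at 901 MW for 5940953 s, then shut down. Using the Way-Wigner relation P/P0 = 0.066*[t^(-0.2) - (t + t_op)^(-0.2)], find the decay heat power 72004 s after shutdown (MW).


P/P0 = 0.066 * [t^(-0.2) - (t + t_op)^(-0.2)]
P/P0 = 0.066 * [72004^(-0.2) - (72004 + 5940953)^(-0.2)]
P/P0 = 0.066 * [0.1067895 - 0.04407399] = 0.004139224
P = 901 * 0.004139224 = 3.7294 MW

3.7294


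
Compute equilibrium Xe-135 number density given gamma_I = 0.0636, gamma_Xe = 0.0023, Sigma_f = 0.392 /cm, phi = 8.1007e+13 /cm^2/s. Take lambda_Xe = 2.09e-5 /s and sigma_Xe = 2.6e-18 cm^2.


Xe_eq = (gamma_I + gamma_Xe) * Sigma_f * phi / (lambda_Xe + sigma_Xe * phi)
Numerator = (0.0636 + 0.0023) * 0.392 * 8.1007e+13 = 2.092638e+12
Denominator = 2.09e-5 + 2.6e-18 * 8.1007e+13 = 2.315182e-04
Xe_eq = 2.092638e+12 / 2.315182e-04 = 9.0388e+15 /cm^3

9.0388e+15


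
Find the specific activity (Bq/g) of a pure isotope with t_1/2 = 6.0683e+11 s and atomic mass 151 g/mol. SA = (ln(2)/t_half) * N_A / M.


lambda = ln(2) / t_half = ln(2) / 6.0683e+11 = 1.142243e-12 /s
SA = lambda * N_A / M
SA = 1.142243e-12 * 6.022e23 / 151
SA = 4.5554e+09 Bq/g

4.5554e+09


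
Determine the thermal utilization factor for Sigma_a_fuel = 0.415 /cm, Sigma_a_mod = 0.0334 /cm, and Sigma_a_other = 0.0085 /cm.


f = Sigma_a_fuel / (Sigma_a_fuel + Sigma_a_mod + Sigma_a_other)
f = 0.415 / (0.415 + 0.0334 + 0.0085)
f = 0.90830

0.90830


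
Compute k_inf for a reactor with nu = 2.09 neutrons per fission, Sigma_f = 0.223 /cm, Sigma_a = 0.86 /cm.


k_inf = nu * Sigma_f / Sigma_a
k_inf = 2.09 * 0.223 / 0.86
k_inf = 0.54194

0.54194


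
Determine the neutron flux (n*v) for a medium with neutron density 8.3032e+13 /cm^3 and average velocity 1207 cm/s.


phi = n * v
phi = 8.3032e+13 * 1207
phi = 1.0022e+17 /cm^2/s

1.0022e+17


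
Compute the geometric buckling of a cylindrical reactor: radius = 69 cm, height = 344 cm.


B^2 = (2.405/R)^2 + (pi/H)^2
B^2 = (2.405/69)^2 + (pi/344)^2
B^2 = 0.0012983 /cm^2

0.0012983


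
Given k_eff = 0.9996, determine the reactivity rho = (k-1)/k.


rho = (k_eff - 1) / k_eff
rho = (0.9996 - 1) / 0.9996
rho = -4.0016e-04

-4.0016e-04


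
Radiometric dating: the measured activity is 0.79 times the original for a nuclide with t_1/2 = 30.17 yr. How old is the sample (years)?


lambda = ln(2) / t_half = ln(2) / 30.17 = 0.02297472 /yr
t = -ln(A/A0) / lambda
t = -ln(0.79) / 0.02297472
t = 10.260 yr

10.260


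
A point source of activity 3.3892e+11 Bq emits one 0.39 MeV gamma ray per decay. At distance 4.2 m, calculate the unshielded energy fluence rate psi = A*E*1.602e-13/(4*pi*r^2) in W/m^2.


psi = A * E * 1.602e-13 / (4*pi*r^2)
psi = 3.3892e+11 * 0.39 * 1.602e-13 / (4*pi*4.2^2)
psi = 9.5525e-05 W/m^2

9.5525e-05


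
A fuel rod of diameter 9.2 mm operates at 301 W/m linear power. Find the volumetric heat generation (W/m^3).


r = D / 2 / 1000 = 9.2 / 2 / 1000 = 0.0046 m
q''' = q' / (pi * r^2)
q''' = 301 / (pi * 0.0046^2)
q''' = 4.5279e+06 W/m^3

4.5279e+06


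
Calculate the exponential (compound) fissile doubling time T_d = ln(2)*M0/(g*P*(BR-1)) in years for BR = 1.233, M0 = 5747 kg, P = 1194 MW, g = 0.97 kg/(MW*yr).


Breeding gain G = BR - 1 = 1.233 - 1 = 0.233
Fissile production rate = g * P * G = 0.97 * 1194 * 0.233 = 269.85594 kg/yr
T_d = ln(2) * M0 / (g * P * G)
T_d = ln(2) * 5747 / 269.85594 = 14.762 yr

14.762


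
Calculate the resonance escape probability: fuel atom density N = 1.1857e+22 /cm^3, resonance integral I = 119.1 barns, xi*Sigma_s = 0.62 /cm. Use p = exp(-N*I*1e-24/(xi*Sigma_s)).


p = exp(-N * I * 1e-24 / (xi*Sigma_s))
p = exp(-1.1857e+22 * 119.1 * 1e-24 / 0.62)
p = 0.10252

0.10252


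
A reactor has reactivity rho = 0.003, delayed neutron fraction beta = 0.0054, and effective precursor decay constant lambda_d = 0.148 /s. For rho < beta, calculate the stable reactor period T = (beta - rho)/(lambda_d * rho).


T = (beta - rho) / (lambda_d * rho)
T = (0.0054 - 0.003) / (0.148 * 0.003)
T = 5.4054 s

5.4054


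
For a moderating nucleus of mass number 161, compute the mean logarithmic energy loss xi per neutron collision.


xi = 1 + (A-1)^2/(2A) * ln((A-1)/(A+1))
xi = 1 + (161-1)^2/(2*161) * ln((161-1)/(161 +1))
xi = 0.012371

0.012371


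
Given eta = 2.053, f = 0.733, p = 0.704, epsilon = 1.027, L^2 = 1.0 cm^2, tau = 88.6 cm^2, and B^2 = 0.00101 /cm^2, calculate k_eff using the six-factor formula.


k_inf = eta*f*p*eps = 2.053*0.733*0.704*1.027 = 1.088018
P_TNL = 1/(1 + L^2*B^2) = 1/(1 + 1.0*0.00101) = 0.9989910
P_FNL = exp(-B^2*tau) = exp(-0.00101*88.6) = 0.9144011
k_eff = k_inf * P_TNL * P_FNL = 1.088018 * 0.9989910 * 0.9144011
k_eff = 0.99388

0.99388


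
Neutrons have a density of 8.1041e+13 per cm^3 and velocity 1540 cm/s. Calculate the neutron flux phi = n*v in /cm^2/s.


phi = n * v
phi = 8.1041e+13 * 1540
phi = 1.2480e+17 /cm^2/s

1.2480e+17


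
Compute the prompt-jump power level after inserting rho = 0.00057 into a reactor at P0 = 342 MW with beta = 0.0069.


P1/P0 = beta / (beta - rho)
P1/P0 = 0.0069 / (0.0069 - 0.00057) = 1.090047
P1 = 342 * 1.090047 = 372.80 MW

372.80


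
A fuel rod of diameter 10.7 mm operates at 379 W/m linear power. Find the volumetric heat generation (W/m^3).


r = D / 2 / 1000 = 10.7 / 2 / 1000 = 0.00535 m
q''' = q' / (pi * r^2)
q''' = 379 / (pi * 0.00535^2)
q''' = 4.2148e+06 W/m^3

4.2148e+06


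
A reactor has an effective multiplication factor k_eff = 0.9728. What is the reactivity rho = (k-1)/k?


rho = (k_eff - 1) / k_eff
rho = (0.9728 - 1) / 0.9728
rho = -0.027961

-0.027961


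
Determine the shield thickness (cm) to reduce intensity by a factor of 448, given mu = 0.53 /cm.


x = ln(factor) / mu
x = ln(448) / 0.53
x = 11.518 cm

11.518


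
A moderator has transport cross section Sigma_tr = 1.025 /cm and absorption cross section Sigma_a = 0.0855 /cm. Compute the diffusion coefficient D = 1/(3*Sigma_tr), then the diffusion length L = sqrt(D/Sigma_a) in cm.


D = 1 / (3 * Sigma_tr) = 1 / (3 * 1.025) = 0.3252033 cm
L = sqrt(D / Sigma_a)
L = sqrt(0.3252033 / 0.0855)
L = 1.9503 cm

1.9503


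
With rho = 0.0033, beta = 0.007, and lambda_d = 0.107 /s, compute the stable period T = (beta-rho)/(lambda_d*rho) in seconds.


T = (beta - rho) / (lambda_d * rho)
T = (0.007 - 0.0033) / (0.107 * 0.0033)
T = 10.479 s

10.479


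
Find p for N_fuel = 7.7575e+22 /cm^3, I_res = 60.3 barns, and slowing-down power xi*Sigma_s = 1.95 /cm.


p = exp(-N * I * 1e-24 / (xi*Sigma_s))
p = exp(-7.7575e+22 * 60.3 * 1e-24 / 1.95)
p = 0.090822

0.090822


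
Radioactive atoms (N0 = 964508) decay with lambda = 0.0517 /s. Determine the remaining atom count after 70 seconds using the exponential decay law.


N = N0 * exp(-lambda * t)
N = 964508 * exp(-0.0517 * 70)
N = 25858

25858


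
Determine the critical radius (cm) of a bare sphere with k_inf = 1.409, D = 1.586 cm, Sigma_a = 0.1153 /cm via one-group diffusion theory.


L^2 = D / Sigma_a = 1.586 / 0.1153 = 13.75542 cm^2
B_m^2 = (k_inf - 1) / L^2 = (1.409 - 1) / 13.75542 = 0.02973373 /cm^2
For a bare sphere: B_g = pi/R, so R_c = pi / sqrt(B_m^2)
R_c = pi / sqrt(0.02973373) = 18.219 cm

18.219


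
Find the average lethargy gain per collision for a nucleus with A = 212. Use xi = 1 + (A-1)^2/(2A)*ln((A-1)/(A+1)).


xi = 1 + (A-1)^2/(2A) * ln((A-1)/(A+1))
xi = 1 + (212-1)^2/(2*212) * ln((212-1)/(212 +1))
xi = 0.0094044

0.0094044


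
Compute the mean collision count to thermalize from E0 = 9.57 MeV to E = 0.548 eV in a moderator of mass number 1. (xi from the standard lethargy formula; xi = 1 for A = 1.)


xi = 1 + (A-1)^2/(2A)*ln((A-1)/(A+1)) = 1 (for A = 1)
n = ln(E0/E) / xi
n = ln(9.57e6 / 0.548) / 1
n = ln(1.746350e+07) / 1 = 16.676

16.676


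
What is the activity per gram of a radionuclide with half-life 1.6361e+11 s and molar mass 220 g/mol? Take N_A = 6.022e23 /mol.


lambda = ln(2) / t_half = ln(2) / 1.6361e+11 = 4.236582e-12 /s
SA = lambda * N_A / M
SA = 4.236582e-12 * 6.022e23 / 220
SA = 1.1597e+10 Bq/g

1.1597e+10


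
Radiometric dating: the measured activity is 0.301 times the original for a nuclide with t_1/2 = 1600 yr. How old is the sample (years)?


lambda = ln(2) / t_half = ln(2) / 1600 = 4.332170e-04 /yr
t = -ln(A/A0) / lambda
t = -ln(0.301) / 4.332170e-04
t = 2771.5 yr

2771.5


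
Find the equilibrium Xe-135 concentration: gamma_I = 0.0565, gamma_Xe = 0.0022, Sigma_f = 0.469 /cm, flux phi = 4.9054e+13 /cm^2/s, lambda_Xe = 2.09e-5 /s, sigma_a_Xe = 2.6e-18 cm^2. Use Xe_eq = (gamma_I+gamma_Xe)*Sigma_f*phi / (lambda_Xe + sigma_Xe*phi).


Xe_eq = (gamma_I + gamma_Xe) * Sigma_f * phi / (lambda_Xe + sigma_Xe * phi)
Numerator = (0.0565 + 0.0022) * 0.469 * 4.9054e+13 = 1.350471e+12
Denominator = 2.09e-5 + 2.6e-18 * 4.9054e+13 = 1.484404e-04
Xe_eq = 1.350471e+12 / 1.484404e-04 = 9.0977e+15 /cm^3

9.0977e+15


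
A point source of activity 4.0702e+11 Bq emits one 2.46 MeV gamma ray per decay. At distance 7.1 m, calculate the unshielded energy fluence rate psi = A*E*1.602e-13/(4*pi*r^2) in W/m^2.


psi = A * E * 1.602e-13 / (4*pi*r^2)
psi = 4.0702e+11 * 2.46 * 1.602e-13 / (4*pi*7.1^2)
psi = 2.5321e-04 W/m^2

2.5321e-04


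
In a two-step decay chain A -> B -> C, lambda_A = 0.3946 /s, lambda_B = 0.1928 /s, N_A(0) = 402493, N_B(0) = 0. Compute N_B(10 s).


N_B(t) = lambda_A * N_A0 / (lambda_B - lambda_A) * [exp(-lambda_A*t) - exp(-lambda_B*t)]
exp(-0.3946*10) = 0.01933187; exp(-0.1928*10) = 0.1454388
N_B = 0.3946 * 402493 / (0.1928 - 0.3946) * (0.01933187 - 0.1454388)
N_B = 99251

99251


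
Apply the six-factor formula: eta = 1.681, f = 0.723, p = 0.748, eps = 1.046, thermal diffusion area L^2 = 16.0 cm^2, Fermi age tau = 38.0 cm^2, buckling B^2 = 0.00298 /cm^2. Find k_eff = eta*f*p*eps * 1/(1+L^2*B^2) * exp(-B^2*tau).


k_inf = eta*f*p*eps = 1.681*0.723*0.748*1.046 = 0.9509097
P_TNL = 1/(1 + L^2*B^2) = 1/(1 + 16.0*0.00298) = 0.9544899
P_FNL = exp(-B^2*tau) = exp(-0.00298*38.0) = 0.8929363
k_eff = k_inf * P_TNL * P_FNL = 0.9509097 * 0.9544899 * 0.8929363
k_eff = 0.81046

0.81046


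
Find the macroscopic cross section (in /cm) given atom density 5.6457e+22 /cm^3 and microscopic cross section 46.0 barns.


Sigma = N * sigma_barns * 1e-24
Sigma = 5.6457e+22 * 46.0 * 1e-24
Sigma = 2.5970 /cm

2.5970


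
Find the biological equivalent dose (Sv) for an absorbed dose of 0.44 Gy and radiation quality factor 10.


H = D * Q
H = 0.44 * 10
H = 4.4000 Sv

4.4000


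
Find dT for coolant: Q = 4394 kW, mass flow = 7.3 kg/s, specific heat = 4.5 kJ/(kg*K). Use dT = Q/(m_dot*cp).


dT = Q / (m_dot * cp)
dT = 4394 / (7.3 * 4.5)
dT = 133.76 C

133.76


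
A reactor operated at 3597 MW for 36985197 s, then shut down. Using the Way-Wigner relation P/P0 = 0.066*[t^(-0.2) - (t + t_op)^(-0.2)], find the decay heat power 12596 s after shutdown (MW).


P/P0 = 0.066 * [t^(-0.2) - (t + t_op)^(-0.2)]
P/P0 = 0.066 * [12596^(-0.2) - (12596 + 36985197)^(-0.2)]
P/P0 = 0.066 * [0.1513399 - 0.03064537] = 0.007965839
P = 3597 * 0.007965839 = 28.653 MW

28.653


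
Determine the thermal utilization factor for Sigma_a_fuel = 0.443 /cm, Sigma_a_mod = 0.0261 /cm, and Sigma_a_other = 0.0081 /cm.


f = Sigma_a_fuel / (Sigma_a_fuel + Sigma_a_mod + Sigma_a_other)
f = 0.443 / (0.443 + 0.0261 + 0.0081)
f = 0.92833

0.92833


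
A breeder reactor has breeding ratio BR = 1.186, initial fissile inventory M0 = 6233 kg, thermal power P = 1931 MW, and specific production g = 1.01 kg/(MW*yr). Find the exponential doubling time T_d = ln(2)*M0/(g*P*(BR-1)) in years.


Breeding gain G = BR - 1 = 1.186 - 1 = 0.186
Fissile production rate = g * P * G = 1.01 * 1931 * 0.186 = 362.75766 kg/yr
T_d = ln(2) * M0 / (g * P * G)
T_d = ln(2) * 6233 / 362.75766 = 11.910 yr

11.910


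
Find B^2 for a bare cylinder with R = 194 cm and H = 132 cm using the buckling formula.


B^2 = (2.405/R)^2 + (pi/H)^2
B^2 = (2.405/194)^2 + (pi/132)^2
B^2 = 7.2012e-04 /cm^2

7.2012e-04


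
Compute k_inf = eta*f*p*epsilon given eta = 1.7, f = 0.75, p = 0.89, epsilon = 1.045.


k_inf = eta * f * p * epsilon
k_inf = 1.7 * 0.75 * 0.89 * 1.045
k_inf = 1.1858

1.1858


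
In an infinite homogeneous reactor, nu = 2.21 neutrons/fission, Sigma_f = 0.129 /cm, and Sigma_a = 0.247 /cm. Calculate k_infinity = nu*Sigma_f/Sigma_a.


k_inf = nu * Sigma_f / Sigma_a
k_inf = 2.21 * 0.129 / 0.247
k_inf = 1.1542

1.1542


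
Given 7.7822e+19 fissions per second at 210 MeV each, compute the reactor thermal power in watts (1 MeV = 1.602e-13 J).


P = fission_rate * E_MeV * 1.602e-13
P = 7.7822e+19 * 210 * 1.602e-13
P = 2.6181e+09 W

2.6181e+09


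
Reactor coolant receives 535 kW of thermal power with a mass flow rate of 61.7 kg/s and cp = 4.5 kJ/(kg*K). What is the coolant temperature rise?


dT = Q / (m_dot * cp)
dT = 535 / (61.7 * 4.5)
dT = 1.9269 C

1.9269


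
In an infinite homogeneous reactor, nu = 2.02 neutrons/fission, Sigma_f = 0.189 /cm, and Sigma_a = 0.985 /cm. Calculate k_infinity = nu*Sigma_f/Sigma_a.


k_inf = nu * Sigma_f / Sigma_a
k_inf = 2.02 * 0.189 / 0.985
k_inf = 0.38759

0.38759


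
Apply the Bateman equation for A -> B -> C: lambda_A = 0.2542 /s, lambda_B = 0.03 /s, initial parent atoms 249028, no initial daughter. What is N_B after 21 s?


N_B(t) = lambda_A * N_A0 / (lambda_B - lambda_A) * [exp(-lambda_A*t) - exp(-lambda_B*t)]
exp(-0.2542*21) = 0.004804511; exp(-0.03*21) = 0.5325918
N_B = 0.2542 * 249028 / (0.03 - 0.2542) * (0.004804511 - 0.5325918)
N_B = 149021

149021


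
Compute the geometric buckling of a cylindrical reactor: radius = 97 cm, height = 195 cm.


B^2 = (2.405/R)^2 + (pi/H)^2
B^2 = (2.405/97)^2 + (pi/195)^2
B^2 = 8.7429e-04 /cm^2

8.7429e-04


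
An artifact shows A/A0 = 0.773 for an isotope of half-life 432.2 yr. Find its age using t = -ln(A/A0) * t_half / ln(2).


lambda = ln(2) / t_half = ln(2) / 432.2 = 0.001603765 /yr
t = -ln(A/A0) / lambda
t = -ln(0.773) / 0.001603765
t = 160.54 yr

160.54


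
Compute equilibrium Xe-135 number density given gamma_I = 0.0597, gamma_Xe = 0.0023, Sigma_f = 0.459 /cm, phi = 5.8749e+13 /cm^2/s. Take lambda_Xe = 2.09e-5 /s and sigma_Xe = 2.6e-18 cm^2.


Xe_eq = (gamma_I + gamma_Xe) * Sigma_f * phi / (lambda_Xe + sigma_Xe * phi)
Numerator = (0.0597 + 0.0023) * 0.459 * 5.8749e+13 = 1.671879e+12
Denominator = 2.09e-5 + 2.6e-18 * 5.8749e+13 = 1.736474e-04
Xe_eq = 1.671879e+12 / 1.736474e-04 = 9.6280e+15 /cm^3

9.6280e+15


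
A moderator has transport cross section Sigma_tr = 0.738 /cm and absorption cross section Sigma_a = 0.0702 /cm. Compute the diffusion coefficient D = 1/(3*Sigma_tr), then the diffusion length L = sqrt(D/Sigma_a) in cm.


D = 1 / (3 * Sigma_tr) = 1 / (3 * 0.738) = 0.4516712 cm
L = sqrt(D / Sigma_a)
L = sqrt(0.4516712 / 0.0702)
L = 2.5365 cm

2.5365


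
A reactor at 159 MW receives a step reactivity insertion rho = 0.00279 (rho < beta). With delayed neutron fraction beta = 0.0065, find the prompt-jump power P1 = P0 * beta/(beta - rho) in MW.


P1/P0 = beta / (beta - rho)
P1/P0 = 0.0065 / (0.0065 - 0.00279) = 1.752022
P1 = 159 * 1.752022 = 278.57 MW

278.57


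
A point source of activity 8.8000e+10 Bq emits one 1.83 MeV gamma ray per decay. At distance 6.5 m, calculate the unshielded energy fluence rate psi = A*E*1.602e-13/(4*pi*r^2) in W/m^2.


psi = A * E * 1.602e-13 / (4*pi*r^2)
psi = 8.8000e+10 * 1.83 * 1.602e-13 / (4*pi*6.5^2)
psi = 4.8591e-05 W/m^2

4.8591e-05


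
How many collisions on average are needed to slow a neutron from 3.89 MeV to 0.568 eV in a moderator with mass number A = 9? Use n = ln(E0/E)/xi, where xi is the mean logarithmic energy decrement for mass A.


xi = 1 + (A-1)^2/(2A)*ln((A-1)/(A+1)) = 0.2066007 (for A = 9)
n = ln(E0/E) / xi
n = ln(3.89e6 / 0.568) / 0.2066007
n = ln(6.848592e+06) / 0.2066007 = 76.183

76.183


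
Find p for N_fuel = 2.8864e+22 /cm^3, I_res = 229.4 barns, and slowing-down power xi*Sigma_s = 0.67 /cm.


p = exp(-N * I * 1e-24 / (xi*Sigma_s))
p = exp(-2.8864e+22 * 229.4 * 1e-24 / 0.67)
p = 5.1051e-05

5.1051e-05


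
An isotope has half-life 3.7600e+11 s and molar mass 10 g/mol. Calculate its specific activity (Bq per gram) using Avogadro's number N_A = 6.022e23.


lambda = ln(2) / t_half = ln(2) / 3.7600e+11 = 1.843477e-12 /s
SA = lambda * N_A / M
SA = 1.843477e-12 * 6.022e23 / 10
SA = 1.1101e+11 Bq/g

1.1101e+11


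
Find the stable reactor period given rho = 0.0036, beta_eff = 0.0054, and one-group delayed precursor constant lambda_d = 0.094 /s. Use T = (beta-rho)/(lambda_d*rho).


T = (beta - rho) / (lambda_d * rho)
T = (0.0054 - 0.0036) / (0.094 * 0.0036)
T = 5.3191 s

5.3191


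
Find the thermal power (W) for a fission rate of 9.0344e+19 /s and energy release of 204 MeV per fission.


P = fission_rate * E_MeV * 1.602e-13
P = 9.0344e+19 * 204 * 1.602e-13
P = 2.9525e+09 W

2.9525e+09


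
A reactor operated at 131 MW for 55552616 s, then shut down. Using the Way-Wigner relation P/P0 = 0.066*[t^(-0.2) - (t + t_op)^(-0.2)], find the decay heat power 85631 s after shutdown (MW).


P/P0 = 0.066 * [t^(-0.2) - (t + t_op)^(-0.2)]
P/P0 = 0.066 * [85631^(-0.2) - (85631 + 55552616)^(-0.2)]
P/P0 = 0.066 * [0.1031511 - 0.02824394] = 0.004943873
P = 131 * 0.004943873 = 0.64765 MW

0.64765


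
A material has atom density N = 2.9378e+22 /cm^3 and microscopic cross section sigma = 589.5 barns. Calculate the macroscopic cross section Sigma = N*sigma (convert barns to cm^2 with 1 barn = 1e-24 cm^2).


Sigma = N * sigma_barns * 1e-24
Sigma = 2.9378e+22 * 589.5 * 1e-24
Sigma = 17.318 /cm

17.318


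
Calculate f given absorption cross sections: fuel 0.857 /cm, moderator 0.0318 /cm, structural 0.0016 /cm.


f = Sigma_a_fuel / (Sigma_a_fuel + Sigma_a_mod + Sigma_a_other)
f = 0.857 / (0.857 + 0.0318 + 0.0016)
f = 0.96249

0.96249


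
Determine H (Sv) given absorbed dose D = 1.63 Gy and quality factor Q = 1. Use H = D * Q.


H = D * Q
H = 1.63 * 1
H = 1.6300 Sv

1.6300


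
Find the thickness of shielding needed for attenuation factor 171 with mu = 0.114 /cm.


x = ln(factor) / mu
x = ln(171) / 0.114
x = 45.102 cm

45.102


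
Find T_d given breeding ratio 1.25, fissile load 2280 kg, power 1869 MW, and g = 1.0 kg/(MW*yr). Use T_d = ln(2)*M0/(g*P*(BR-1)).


Breeding gain G = BR - 1 = 1.25 - 1 = 0.25
Fissile production rate = g * P * G = 1.0 * 1869 * 0.25 = 467.25 kg/yr
T_d = ln(2) * M0 / (g * P * G)
T_d = ln(2) * 2280 / 467.25 = 3.3823 yr

3.3823


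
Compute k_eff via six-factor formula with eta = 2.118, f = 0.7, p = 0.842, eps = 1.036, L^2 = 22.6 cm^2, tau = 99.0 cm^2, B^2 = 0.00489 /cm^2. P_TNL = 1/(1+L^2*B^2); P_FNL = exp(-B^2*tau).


k_inf = eta*f*p*eps = 2.118*0.7*0.842*1.036 = 1.293290
P_TNL = 1/(1 + L^2*B^2) = 1/(1 + 22.6*0.00489) = 0.9004839
P_FNL = exp(-B^2*tau) = exp(-0.00489*99.0) = 0.6162454
k_eff = k_inf * P_TNL * P_FNL = 1.293290 * 0.9004839 * 0.6162454
k_eff = 0.71767

0.71767


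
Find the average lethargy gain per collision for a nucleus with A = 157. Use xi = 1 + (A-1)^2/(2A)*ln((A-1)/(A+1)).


xi = 1 + (A-1)^2/(2A) * ln((A-1)/(A+1))
xi = 1 + (157-1)^2/(2*157) * ln((157-1)/(157 +1))
xi = 0.012685

0.012685


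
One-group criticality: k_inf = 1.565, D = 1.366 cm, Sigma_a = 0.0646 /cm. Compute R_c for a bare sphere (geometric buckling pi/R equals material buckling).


L^2 = D / Sigma_a = 1.366 / 0.0646 = 21.14551 cm^2
B_m^2 = (k_inf - 1) / L^2 = (1.565 - 1) / 21.14551 = 0.02671962 /cm^2
For a bare sphere: B_g = pi/R, so R_c = pi / sqrt(B_m^2)
R_c = pi / sqrt(0.02671962) = 19.219 cm

19.219


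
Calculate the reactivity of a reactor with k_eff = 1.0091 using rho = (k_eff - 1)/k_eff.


rho = (k_eff - 1) / k_eff
rho = (1.0091 - 1) / 1.0091
rho = 0.0090179

0.0090179


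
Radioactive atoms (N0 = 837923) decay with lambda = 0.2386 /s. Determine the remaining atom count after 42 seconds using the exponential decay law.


N = N0 * exp(-lambda * t)
N = 837923 * exp(-0.2386 * 42)
N = 37.244

37.244


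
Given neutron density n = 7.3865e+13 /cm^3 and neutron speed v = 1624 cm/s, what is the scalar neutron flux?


phi = n * v
phi = 7.3865e+13 * 1624
phi = 1.1996e+17 /cm^2/s

1.1996e+17
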